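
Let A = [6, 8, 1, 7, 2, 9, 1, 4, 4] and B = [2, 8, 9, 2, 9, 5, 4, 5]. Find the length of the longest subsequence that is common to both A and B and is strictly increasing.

For each value that appears in both, track the longest common increasing run ending there.
The best achievable length is 2; one witness is 2, 9 (A-positions 5,6, B-positions 1,3).

2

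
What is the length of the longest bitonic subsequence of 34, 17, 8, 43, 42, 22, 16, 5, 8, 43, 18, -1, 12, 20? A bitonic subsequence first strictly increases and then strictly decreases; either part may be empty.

7

One longest bitonic subsequence is 34, 43, 42, 22, 16, 8, -1 (positions 1,4,5,6,7,9,12): it rises to 43 then falls. Length 7 is optimal.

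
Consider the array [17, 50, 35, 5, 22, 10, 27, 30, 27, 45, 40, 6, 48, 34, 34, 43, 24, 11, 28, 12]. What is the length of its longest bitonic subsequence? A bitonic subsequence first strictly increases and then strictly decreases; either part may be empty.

9

One longest bitonic subsequence is 17, 22, 27, 30, 45, 40, 34, 28, 12 (positions 1,5,7,8,10,11,15,19,20): it rises to 45 then falls. Length 9 is optimal.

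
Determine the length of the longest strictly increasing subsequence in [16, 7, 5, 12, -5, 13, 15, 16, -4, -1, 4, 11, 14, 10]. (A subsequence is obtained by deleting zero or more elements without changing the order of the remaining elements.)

6

Let dp[i] be the longest increasing subsequence ending at position i. Then dp = [1, 1, 1, 2, 1, 3, 4, 5, 2, 3, 4, 5, 6, 5].
The maximum is 6; one witness is -5, -4, -1, 4, 11, 14 at positions 5,9,10,11,12,13.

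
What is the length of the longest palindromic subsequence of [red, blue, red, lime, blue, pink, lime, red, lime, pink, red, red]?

One longest palindromic subsequence is red red pink lime red lime pink red red (positions 1,3,6,7,8,9,10,11,12); it reads the same forward and backward, and the interval DP gives dp[1][12] = 9.

9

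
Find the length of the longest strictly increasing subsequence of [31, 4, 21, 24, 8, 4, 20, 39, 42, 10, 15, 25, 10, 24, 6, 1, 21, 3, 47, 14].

6

Scanning left to right, the best length ending at each element is: 31→1, 4→1, 21→2, 24→3, 8→2, 4→1, 20→3, 39→4, 42→5, 10→3, 15→4, 25→5, 10→3, 24→5, 6→2, 1→1, 21→5, 3→2, 47→6, 14→4.
So the longest increasing subsequence has length 6, e.g. 4, 21, 24, 39, 42, 47.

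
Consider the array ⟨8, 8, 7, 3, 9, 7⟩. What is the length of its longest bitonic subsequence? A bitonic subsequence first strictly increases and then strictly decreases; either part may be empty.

Let inc[i] be the LIS ending at i and dec[i] the longest strictly decreasing subsequence starting at i. inc = [1, 1, 1, 1, 2, 2], dec = [3, 3, 2, 1, 2, 1].
max_i inc[i]+dec[i]−1 = 3, with one witness 8, 7, 3.

3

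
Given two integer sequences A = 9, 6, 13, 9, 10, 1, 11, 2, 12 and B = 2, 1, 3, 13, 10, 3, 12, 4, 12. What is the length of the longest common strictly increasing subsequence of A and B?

A longest common strictly increasing subsequence is 2, 12 (length 2); it appears in order in both A and B, and no longer such subsequence exists.

2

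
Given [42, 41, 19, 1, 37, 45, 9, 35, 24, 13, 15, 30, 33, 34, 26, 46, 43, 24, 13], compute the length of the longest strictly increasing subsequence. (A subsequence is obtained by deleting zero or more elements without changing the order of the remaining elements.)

8

Let dp[i] be the longest increasing subsequence ending at position i. Then dp = [1, 1, 1, 1, 2, 3, 2, 3, 3, 3, 4, 5, 6, 7, 5, 8, 8, 5, 3].
The maximum is 8; one witness is 1, 9, 13, 15, 30, 33, 34, 46 at positions 4,7,10,11,12,13,14,16.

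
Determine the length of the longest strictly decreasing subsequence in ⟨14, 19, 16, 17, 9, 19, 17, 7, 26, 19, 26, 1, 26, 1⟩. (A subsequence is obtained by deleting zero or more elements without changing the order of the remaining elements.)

5

One longest decreasing subsequence is 19, 16, 9, 7, 1 (positions 2,3,5,8,12), of length 5; no longer one exists.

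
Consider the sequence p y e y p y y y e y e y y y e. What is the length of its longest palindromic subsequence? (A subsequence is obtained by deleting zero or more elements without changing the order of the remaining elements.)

Using dp[i][j] = 2 + dp[i+1][j−1] if the ends match, else max(dp[i+1][j], dp[i][j−1]):
dp[1][15] = 11. A witness is eyyyeyeyyye at positions 3,4,6,7,9,10,11,12,13,14,15.

11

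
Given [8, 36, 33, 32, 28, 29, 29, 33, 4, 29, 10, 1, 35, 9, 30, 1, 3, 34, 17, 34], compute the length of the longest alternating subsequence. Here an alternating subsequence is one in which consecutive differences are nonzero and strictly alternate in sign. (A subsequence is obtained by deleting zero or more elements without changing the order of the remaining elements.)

Track the best alternating length ending on an up-step vs a down-step at each position: up/down = 1/1, 2/1, 2/3, 2/3, 2/3, 4/3, 4/3, 4/3, 1/5, 6/5, 6/7, 1/7, 8/3, 8/9, 10/9, 1/11, 12/11, 12/9, 12/13, 14/9.
The maximum over both is 14; one such subsequence is 8, 36, 28, 29, 4, 29, 10, 35, 9, 30, 1, 34, 17, 34.

14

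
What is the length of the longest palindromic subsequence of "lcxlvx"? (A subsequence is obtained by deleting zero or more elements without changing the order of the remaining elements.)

One longest palindromic subsequence is xvx (positions 3,5,6); it reads the same forward and backward, and the interval DP gives dp[1][6] = 3.

3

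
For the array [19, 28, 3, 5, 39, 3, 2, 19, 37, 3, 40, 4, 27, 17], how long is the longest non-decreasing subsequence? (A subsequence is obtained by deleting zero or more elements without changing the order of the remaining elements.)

Let dp[i] be the longest non-decreasing subsequence ending at position i. Then dp = [1, 2, 1, 2, 3, 2, 1, 3, 4, 3, 5, 4, 5, 5].
The maximum is 5; one witness is 3, 5, 19, 37, 40 at positions 3,4,8,9,11.

5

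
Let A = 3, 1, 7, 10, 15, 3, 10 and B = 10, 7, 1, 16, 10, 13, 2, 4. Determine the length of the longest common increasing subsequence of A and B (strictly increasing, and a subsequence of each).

For each value that appears in both, track the longest common increasing run ending there.
The best achievable length is 2; one witness is 7, 10 (A-positions 3,4, B-positions 2,5).

2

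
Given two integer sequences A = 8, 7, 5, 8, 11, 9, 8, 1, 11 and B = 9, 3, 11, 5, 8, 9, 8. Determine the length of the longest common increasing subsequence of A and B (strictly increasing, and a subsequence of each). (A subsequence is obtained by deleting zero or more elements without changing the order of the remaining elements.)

3

For each value that appears in both, track the longest common increasing run ending there.
The best achievable length is 3; one witness is 5, 8, 9 (A-positions 3,4,6, B-positions 4,5,6).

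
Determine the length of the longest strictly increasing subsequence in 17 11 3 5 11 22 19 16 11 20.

5

One longest increasing subsequence is 3, 5, 11, 19, 20 (positions 3,4,5,7,10), of length 5; no longer one exists.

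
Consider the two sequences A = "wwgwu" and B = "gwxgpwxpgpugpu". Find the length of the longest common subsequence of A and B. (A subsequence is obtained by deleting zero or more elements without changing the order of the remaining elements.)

4

Backtracking the LCS table gives one alignment: w (A1,B2) → w (A2,B6) → g (A3,B12) → u (A5,B14).
So the longest common subsequence has length 4.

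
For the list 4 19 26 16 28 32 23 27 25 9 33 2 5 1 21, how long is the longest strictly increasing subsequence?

One longest increasing subsequence is 4, 19, 26, 28, 32, 33 (positions 1,2,3,5,6,11), of length 6; no longer one exists.

6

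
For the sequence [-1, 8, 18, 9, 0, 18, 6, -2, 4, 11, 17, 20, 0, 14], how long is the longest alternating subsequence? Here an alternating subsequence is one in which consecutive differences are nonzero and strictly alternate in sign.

A longest alternating subsequence is -1, 18, 9, 18, -2, 4, 0, 14 (positions 1,3,4,6,8,9,13,14); its 7 consecutive differences strictly alternate in sign, and length 8 is optimal.

8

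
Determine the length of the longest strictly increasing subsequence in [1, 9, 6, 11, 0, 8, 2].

3

One longest increasing subsequence is 1, 9, 11 (positions 1,2,4), of length 3; no longer one exists.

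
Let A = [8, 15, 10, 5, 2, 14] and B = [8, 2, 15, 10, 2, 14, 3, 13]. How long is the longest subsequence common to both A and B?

5

A longest common subsequence is 8, 15, 10, 2, 14 (length 5); the LCS DP confirms no longer common subsequence exists.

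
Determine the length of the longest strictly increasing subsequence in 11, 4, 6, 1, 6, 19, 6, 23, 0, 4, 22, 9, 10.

4

One longest increasing subsequence is 4, 6, 19, 23 (positions 2,3,6,8), of length 4; no longer one exists.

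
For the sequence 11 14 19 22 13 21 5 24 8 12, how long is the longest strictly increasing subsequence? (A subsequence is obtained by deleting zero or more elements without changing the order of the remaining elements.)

5

Scanning left to right, the best length ending at each element is: 11→1, 14→2, 19→3, 22→4, 13→2, 21→4, 5→1, 24→5, 8→2, 12→3.
So the longest increasing subsequence has length 5, e.g. 11, 14, 19, 22, 24.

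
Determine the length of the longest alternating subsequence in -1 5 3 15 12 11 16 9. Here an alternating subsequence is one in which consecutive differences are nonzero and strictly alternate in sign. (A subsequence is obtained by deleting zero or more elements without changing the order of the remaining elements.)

Track the best alternating length ending on an up-step vs a down-step at each position: up/down = 1/1, 2/1, 2/3, 4/1, 4/5, 4/5, 6/1, 4/7.
The maximum over both is 7; one such subsequence is -1, 5, 3, 15, 12, 16, 9.

7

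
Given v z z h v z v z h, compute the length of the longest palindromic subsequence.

5

One longest palindromic subsequence is hzvzh (positions 4,6,7,8,9); it reads the same forward and backward, and the interval DP gives dp[1][9] = 5.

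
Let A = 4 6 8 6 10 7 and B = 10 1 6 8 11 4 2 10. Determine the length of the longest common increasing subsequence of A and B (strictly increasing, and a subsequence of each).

3

A longest common strictly increasing subsequence is 6, 8, 10 (length 3); it appears in order in both A and B, and no longer such subsequence exists.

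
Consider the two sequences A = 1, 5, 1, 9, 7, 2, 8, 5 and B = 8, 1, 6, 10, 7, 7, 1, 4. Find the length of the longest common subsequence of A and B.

2

A longest common subsequence is 1, 1 (length 2); the LCS DP confirms no longer common subsequence exists.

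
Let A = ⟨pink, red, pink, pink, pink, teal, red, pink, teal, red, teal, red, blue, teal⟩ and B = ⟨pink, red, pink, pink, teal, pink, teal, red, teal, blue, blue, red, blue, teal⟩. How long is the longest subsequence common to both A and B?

12

A longest common subsequence is pink, red, pink, pink, teal, pink, teal, red, teal, red, blue, teal (length 12); the LCS DP confirms no longer common subsequence exists.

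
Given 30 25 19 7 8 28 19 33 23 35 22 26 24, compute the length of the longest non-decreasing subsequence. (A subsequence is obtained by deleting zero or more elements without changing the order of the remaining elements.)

5

Let dp[i] be the longest non-decreasing subsequence ending at position i. Then dp = [1, 1, 1, 1, 2, 3, 3, 4, 4, 5, 4, 5, 5].
The maximum is 5; one witness is 7, 8, 28, 33, 35 at positions 4,5,6,8,10.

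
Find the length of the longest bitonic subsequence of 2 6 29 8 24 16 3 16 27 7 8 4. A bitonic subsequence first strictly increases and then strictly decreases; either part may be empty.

One longest bitonic subsequence is 2, 6, 29, 24, 16, 8, 4 (positions 1,2,3,5,8,11,12): it rises to 29 then falls. Length 7 is optimal.

7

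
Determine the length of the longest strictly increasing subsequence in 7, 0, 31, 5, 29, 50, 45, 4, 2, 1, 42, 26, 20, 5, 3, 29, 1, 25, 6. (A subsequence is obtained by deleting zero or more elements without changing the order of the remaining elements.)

Let dp[i] be the longest increasing subsequence ending at position i. Then dp = [1, 1, 2, 2, 3, 4, 4, 2, 2, 2, 4, 3, 3, 3, 3, 4, 2, 4, 4].
The maximum is 4; one witness is 0, 5, 29, 50 at positions 2,4,5,6.

4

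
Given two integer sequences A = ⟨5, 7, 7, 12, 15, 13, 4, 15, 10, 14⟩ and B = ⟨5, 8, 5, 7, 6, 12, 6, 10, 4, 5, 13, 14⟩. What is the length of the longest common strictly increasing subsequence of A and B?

5

A longest common strictly increasing subsequence is 5, 7, 12, 13, 14 (length 5); it appears in order in both A and B, and no longer such subsequence exists.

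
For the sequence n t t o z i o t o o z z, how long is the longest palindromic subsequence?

Using dp[i][j] = 2 + dp[i+1][j−1] if the ends match, else max(dp[i+1][j], dp[i][j−1]):
dp[1][12] = 5. A witness is zoooz at positions 5,7,9,10,12.

5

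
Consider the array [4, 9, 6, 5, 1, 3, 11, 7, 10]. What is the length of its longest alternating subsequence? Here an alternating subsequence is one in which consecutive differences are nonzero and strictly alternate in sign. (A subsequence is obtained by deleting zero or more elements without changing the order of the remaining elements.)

6

Track the best alternating length ending on an up-step vs a down-step at each position: up/down = 1/1, 2/1, 2/3, 2/3, 1/3, 4/3, 4/1, 4/5, 6/5.
The maximum over both is 6; one such subsequence is 4, 9, 6, 11, 7, 10.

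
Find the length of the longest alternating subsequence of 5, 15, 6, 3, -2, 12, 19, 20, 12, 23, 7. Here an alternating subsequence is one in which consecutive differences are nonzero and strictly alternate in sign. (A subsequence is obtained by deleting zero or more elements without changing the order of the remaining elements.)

A longest alternating subsequence is 5, 15, 6, 19, 12, 23, 7 (positions 1,2,3,7,9,10,11); its 6 consecutive differences strictly alternate in sign, and length 7 is optimal.

7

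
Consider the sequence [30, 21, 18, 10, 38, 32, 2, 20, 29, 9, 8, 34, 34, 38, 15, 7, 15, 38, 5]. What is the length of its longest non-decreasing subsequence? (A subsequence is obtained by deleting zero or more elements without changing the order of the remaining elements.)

Let dp[i] be the longest non-decreasing subsequence ending at position i. Then dp = [1, 1, 1, 1, 2, 2, 1, 2, 3, 2, 2, 4, 5, 6, 3, 2, 4, 7, 2].
The maximum is 7; one witness is 18, 20, 29, 34, 34, 38, 38 at positions 3,8,9,12,13,14,18.

7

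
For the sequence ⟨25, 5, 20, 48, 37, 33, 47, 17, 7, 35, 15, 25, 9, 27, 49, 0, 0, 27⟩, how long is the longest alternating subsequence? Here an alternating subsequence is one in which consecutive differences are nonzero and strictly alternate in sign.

Track the best alternating length ending on an up-step vs a down-step at each position: up/down = 1/1, 1/2, 3/2, 3/1, 3/4, 3/4, 5/4, 3/6, 3/6, 7/6, 7/8, 9/8, 7/10, 11/8, 11/1, 1/12, 1/12, 13/12.
The maximum over both is 13; one such subsequence is 25, 5, 48, 37, 47, 17, 35, 15, 25, 9, 27, 0, 27.

13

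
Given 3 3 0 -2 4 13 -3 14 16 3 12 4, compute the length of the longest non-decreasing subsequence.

6

Scanning left to right, the best length ending at each element is: 3→1, 3→2, 0→1, -2→1, 4→3, 13→4, -3→1, 14→5, 16→6, 3→3, 12→4, 4→4.
So the longest non-decreasing subsequence has length 6, e.g. 3, 3, 4, 13, 14, 16.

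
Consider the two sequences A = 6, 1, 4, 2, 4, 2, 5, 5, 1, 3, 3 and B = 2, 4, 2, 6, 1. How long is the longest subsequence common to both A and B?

4

A longest common subsequence is 2, 4, 2, 1 (length 4); the LCS DP confirms no longer common subsequence exists.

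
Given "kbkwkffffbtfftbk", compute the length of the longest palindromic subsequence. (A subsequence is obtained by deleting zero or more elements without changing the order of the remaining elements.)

One longest palindromic subsequence is kbffffffbk (positions 1,2,6,7,8,9,12,13,15,16); it reads the same forward and backward, and the interval DP gives dp[1][16] = 10.

10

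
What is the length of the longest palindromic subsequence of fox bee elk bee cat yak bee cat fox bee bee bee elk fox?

One longest palindromic subsequence is fox elk bee bee bee bee bee elk fox (positions 1,3,4,7,10,11,12,13,14); it reads the same forward and backward, and the interval DP gives dp[1][14] = 9.

9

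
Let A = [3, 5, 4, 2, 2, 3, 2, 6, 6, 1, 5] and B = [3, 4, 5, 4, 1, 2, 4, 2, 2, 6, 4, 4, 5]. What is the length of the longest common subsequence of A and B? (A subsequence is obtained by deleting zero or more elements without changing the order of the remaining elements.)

8

A longest common subsequence is 3, 5, 4, 2, 2, 2, 6, 5 (length 8); the LCS DP confirms no longer common subsequence exists.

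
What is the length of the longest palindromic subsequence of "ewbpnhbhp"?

5

One longest palindromic subsequence is phbhp (positions 4,6,7,8,9); it reads the same forward and backward, and the interval DP gives dp[1][9] = 5.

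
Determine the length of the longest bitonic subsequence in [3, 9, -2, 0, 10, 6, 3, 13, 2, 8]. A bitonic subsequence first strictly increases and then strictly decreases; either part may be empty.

6

One longest bitonic subsequence is 3, 9, 10, 6, 3, 2 (positions 1,2,5,6,7,9): it rises to 10 then falls. Length 6 is optimal.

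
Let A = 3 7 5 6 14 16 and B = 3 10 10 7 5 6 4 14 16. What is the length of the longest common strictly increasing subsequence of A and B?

A longest common strictly increasing subsequence is 3, 5, 6, 14, 16 (length 5); it appears in order in both A and B, and no longer such subsequence exists.

5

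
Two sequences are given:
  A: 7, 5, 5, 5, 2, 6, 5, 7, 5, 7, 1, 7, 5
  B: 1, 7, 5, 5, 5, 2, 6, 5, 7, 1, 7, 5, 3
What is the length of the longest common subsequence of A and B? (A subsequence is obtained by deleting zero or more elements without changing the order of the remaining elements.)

11

Backtracking the LCS table gives one alignment: 7 (A1,B2) → 5 (A2,B3) → 5 (A3,B4) → 5 (A4,B5) → 2 (A5,B6) → 6 (A6,B7) → 5 (A9,B8) → 7 (A10,B9) → 1 (A11,B10) → 7 (A12,B11) → 5 (A13,B12).
So the longest common subsequence has length 11.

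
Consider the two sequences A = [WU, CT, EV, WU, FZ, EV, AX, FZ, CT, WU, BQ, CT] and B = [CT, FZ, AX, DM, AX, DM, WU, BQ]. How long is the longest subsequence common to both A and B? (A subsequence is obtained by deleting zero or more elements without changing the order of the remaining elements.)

Backtracking the LCS table gives one alignment: CT (A2,B1) → FZ (A5,B2) → AX (A7,B5) → WU (A10,B7) → BQ (A11,B8).
So the longest common subsequence has length 5.

5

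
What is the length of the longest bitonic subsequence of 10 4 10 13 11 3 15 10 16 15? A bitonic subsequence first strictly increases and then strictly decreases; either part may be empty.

6

One longest bitonic subsequence is 4, 10, 13, 15, 16, 15 (positions 2,3,4,7,9,10): it rises to 16 then falls. Length 6 is optimal.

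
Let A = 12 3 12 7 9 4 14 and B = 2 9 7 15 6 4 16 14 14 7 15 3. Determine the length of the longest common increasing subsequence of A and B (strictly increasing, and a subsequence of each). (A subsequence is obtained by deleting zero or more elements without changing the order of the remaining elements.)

2

For each value that appears in both, track the longest common increasing run ending there.
The best achievable length is 2; one witness is 9, 14 (A-positions 5,7, B-positions 2,8).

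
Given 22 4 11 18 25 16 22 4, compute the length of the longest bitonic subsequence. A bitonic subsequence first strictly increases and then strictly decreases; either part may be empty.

Let inc[i] be the LIS ending at i and dec[i] the longest strictly decreasing subsequence starting at i. inc = [1, 1, 2, 3, 4, 3, 4, 1], dec = [4, 1, 2, 3, 3, 2, 2, 1].
max_i inc[i]+dec[i]−1 = 6, with one witness 4, 11, 18, 25, 22, 4.

6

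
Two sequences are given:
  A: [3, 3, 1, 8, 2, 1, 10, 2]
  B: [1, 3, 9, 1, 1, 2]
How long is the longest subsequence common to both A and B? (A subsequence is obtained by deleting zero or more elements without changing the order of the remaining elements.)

Backtracking the LCS table gives one alignment: 3 (A1,B2) → 1 (A3,B4) → 1 (A6,B5) → 2 (A8,B6).
So the longest common subsequence has length 4.

4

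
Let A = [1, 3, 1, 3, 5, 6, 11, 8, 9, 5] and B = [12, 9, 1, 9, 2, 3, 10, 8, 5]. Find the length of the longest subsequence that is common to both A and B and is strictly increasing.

For each value that appears in both, track the longest common increasing run ending there.
The best achievable length is 3; one witness is 1, 3, 8 (A-positions 1,2,8, B-positions 3,6,8).

3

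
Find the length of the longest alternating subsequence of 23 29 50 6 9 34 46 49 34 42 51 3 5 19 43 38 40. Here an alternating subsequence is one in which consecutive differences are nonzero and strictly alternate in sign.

10

Track the best alternating length ending on an up-step vs a down-step at each position: up/down = 1/1, 2/1, 2/1, 1/3, 4/3, 4/3, 4/3, 4/3, 4/5, 6/5, 6/1, 1/7, 8/7, 8/7, 8/7, 8/9, 10/9.
The maximum over both is 10; one such subsequence is 23, 29, 6, 46, 34, 42, 3, 43, 38, 40.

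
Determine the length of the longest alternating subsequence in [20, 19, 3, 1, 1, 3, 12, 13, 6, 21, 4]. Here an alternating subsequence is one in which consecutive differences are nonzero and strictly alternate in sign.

6

A longest alternating subsequence is 20, 3, 12, 6, 21, 4 (positions 1,3,7,9,10,11); its 5 consecutive differences strictly alternate in sign, and length 6 is optimal.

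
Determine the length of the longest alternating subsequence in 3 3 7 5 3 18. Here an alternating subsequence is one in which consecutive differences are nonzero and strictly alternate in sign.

A longest alternating subsequence is 3, 7, 5, 18 (positions 1,3,4,6); its 3 consecutive differences strictly alternate in sign, and length 4 is optimal.

4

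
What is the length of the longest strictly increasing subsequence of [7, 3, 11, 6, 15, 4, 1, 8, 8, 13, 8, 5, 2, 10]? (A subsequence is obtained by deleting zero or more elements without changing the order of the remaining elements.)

Let dp[i] be the longest increasing subsequence ending at position i. Then dp = [1, 1, 2, 2, 3, 2, 1, 3, 3, 4, 3, 3, 2, 4].
The maximum is 4; one witness is 3, 6, 8, 13 at positions 2,4,8,10.

4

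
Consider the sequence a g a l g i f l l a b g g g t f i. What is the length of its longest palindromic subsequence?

7

One longest palindromic subsequence is ifgggfi (positions 6,7,12,13,14,16,17); it reads the same forward and backward, and the interval DP gives dp[1][17] = 7.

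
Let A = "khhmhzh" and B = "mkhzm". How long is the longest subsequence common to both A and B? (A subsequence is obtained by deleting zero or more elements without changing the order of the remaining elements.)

3

Backtracking the LCS table gives one alignment: k (A1,B2) → h (A2,B3) → m (A4,B5).
So the longest common subsequence has length 3.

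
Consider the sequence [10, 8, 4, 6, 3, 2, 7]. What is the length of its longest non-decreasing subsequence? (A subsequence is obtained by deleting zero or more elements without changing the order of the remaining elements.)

Scanning left to right, the best length ending at each element is: 10→1, 8→1, 4→1, 6→2, 3→1, 2→1, 7→3.
So the longest non-decreasing subsequence has length 3, e.g. 4, 6, 7.

3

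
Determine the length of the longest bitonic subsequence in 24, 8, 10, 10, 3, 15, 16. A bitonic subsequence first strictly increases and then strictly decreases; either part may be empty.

4

Let inc[i] be the LIS ending at i and dec[i] the longest strictly decreasing subsequence starting at i. inc = [1, 1, 2, 2, 1, 3, 4], dec = [3, 2, 2, 2, 1, 1, 1].
max_i inc[i]+dec[i]−1 = 4, with one witness 8, 10, 15, 16.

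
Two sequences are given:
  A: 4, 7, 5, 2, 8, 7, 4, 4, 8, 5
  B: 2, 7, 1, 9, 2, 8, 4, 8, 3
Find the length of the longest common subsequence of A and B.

Backtracking the LCS table gives one alignment: 7 (A2,B2) → 2 (A4,B5) → 8 (A5,B6) → 4 (A8,B7) → 8 (A9,B8).
So the longest common subsequence has length 5.

5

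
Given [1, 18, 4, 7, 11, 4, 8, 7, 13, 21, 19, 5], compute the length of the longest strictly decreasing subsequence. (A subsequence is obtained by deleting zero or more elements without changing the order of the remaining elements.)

5

One longest decreasing subsequence is 18, 11, 8, 7, 5 (positions 2,5,7,8,12), of length 5; no longer one exists.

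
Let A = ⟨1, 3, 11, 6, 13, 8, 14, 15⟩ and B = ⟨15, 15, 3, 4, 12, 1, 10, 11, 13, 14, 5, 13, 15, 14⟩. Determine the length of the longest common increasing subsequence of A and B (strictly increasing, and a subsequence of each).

5

For each value that appears in both, track the longest common increasing run ending there.
The best achievable length is 5; one witness is 3, 11, 13, 14, 15 (A-positions 2,3,5,7,8, B-positions 3,8,9,10,13).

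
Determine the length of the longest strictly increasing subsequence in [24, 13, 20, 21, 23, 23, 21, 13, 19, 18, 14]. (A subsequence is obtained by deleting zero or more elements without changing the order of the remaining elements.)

4

Let dp[i] be the longest increasing subsequence ending at position i. Then dp = [1, 1, 2, 3, 4, 4, 3, 1, 2, 2, 2].
The maximum is 4; one witness is 13, 20, 21, 23 at positions 2,3,4,5.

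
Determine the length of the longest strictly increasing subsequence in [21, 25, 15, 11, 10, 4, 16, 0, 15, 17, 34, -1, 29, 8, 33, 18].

5

Scanning left to right, the best length ending at each element is: 21→1, 25→2, 15→1, 11→1, 10→1, 4→1, 16→2, 0→1, 15→2, 17→3, 34→4, -1→1, 29→4, 8→2, 33→5, 18→4.
So the longest increasing subsequence has length 5, e.g. 15, 16, 17, 29, 33.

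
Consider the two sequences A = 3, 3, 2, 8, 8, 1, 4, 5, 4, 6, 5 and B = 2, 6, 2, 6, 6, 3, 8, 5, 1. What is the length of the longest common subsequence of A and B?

3

A longest common subsequence is 3, 8, 1 (length 3); the LCS DP confirms no longer common subsequence exists.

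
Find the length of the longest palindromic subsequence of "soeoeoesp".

7

Using dp[i][j] = 2 + dp[i+1][j−1] if the ends match, else max(dp[i+1][j], dp[i][j−1]):
dp[1][9] = 7. A witness is seoeoes at positions 1,3,4,5,6,7,8.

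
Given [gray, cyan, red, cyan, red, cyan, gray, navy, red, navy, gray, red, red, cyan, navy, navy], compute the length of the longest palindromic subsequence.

11

Using dp[i][j] = 2 + dp[i+1][j−1] if the ends match, else max(dp[i+1][j], dp[i][j−1]):
dp[1][16] = 11. A witness is cyan red red gray navy red navy gray red red cyan at positions 2,3,5,7,8,9,10,11,12,13,14.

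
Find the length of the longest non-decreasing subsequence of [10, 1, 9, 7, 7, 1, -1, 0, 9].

4

Let dp[i] be the longest non-decreasing subsequence ending at position i. Then dp = [1, 1, 2, 2, 3, 2, 1, 2, 4].
The maximum is 4; one witness is 1, 7, 7, 9 at positions 2,4,5,9.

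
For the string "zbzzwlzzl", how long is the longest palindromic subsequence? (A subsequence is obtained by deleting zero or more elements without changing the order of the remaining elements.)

One longest palindromic subsequence is zzlzz (positions 3,4,6,7,8); it reads the same forward and backward, and the interval DP gives dp[1][9] = 5.

5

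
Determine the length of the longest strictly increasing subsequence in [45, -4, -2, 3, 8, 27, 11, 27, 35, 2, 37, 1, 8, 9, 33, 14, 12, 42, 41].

Let dp[i] be the longest increasing subsequence ending at position i. Then dp = [1, 1, 2, 3, 4, 5, 5, 6, 7, 3, 8, 3, 4, 5, 7, 6, 6, 9, 9].
The maximum is 9; one witness is -4, -2, 3, 8, 11, 27, 35, 37, 42 at positions 2,3,4,5,7,8,9,11,18.

9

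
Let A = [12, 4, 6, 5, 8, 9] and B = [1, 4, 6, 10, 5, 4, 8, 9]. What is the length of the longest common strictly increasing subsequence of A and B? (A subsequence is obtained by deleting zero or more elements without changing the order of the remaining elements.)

A longest common strictly increasing subsequence is 4, 6, 8, 9 (length 4); it appears in order in both A and B, and no longer such subsequence exists.

4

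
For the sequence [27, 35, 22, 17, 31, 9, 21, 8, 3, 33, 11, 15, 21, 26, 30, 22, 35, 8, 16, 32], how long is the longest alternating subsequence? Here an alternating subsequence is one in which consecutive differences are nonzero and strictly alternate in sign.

Track the best alternating length ending on an up-step vs a down-step at each position: up/down = 1/1, 2/1, 1/3, 1/3, 4/3, 1/5, 6/5, 1/7, 1/7, 8/3, 8/9, 10/9, 10/9, 10/9, 10/9, 10/11, 12/1, 8/13, 14/13, 14/13.
The maximum over both is 14; one such subsequence is 27, 35, 22, 31, 9, 21, 8, 33, 11, 26, 22, 35, 8, 16.

14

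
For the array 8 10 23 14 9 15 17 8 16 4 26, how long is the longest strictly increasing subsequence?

6

Let dp[i] be the longest increasing subsequence ending at position i. Then dp = [1, 2, 3, 3, 2, 4, 5, 1, 5, 1, 6].
The maximum is 6; one witness is 8, 10, 14, 15, 17, 26 at positions 1,2,4,6,7,11.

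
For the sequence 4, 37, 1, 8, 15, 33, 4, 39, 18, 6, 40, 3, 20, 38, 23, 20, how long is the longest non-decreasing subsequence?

6

Scanning left to right, the best length ending at each element is: 4→1, 37→2, 1→1, 8→2, 15→3, 33→4, 4→2, 39→5, 18→4, 6→3, 40→6, 3→2, 20→5, 38→6, 23→6, 20→6.
So the longest non-decreasing subsequence has length 6, e.g. 4, 8, 15, 33, 39, 40.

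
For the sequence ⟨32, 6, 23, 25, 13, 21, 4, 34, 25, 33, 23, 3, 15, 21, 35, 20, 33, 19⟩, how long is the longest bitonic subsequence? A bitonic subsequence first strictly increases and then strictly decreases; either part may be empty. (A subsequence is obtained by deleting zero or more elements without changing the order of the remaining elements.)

9

Let inc[i] be the LIS ending at i and dec[i] the longest strictly decreasing subsequence starting at i. inc = [1, 1, 2, 3, 2, 3, 1, 4, 4, 5, 4, 1, 3, 4, 6, 4, 5, 4], dec = [6, 3, 4, 5, 3, 3, 2, 6, 5, 5, 4, 1, 1, 3, 3, 2, 2, 1].
max_i inc[i]+dec[i]−1 = 9, with one witness 6, 23, 25, 34, 33, 23, 21, 20, 19.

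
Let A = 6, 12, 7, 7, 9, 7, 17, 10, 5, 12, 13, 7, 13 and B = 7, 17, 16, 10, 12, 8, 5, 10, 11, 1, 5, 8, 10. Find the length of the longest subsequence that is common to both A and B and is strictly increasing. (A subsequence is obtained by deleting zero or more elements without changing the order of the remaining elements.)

3

For each value that appears in both, track the longest common increasing run ending there.
The best achievable length is 3; one witness is 7, 10, 12 (A-positions 3,8,10, B-positions 1,4,5).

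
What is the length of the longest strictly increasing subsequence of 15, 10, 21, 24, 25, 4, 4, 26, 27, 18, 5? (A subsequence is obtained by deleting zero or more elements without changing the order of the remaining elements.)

One longest increasing subsequence is 15, 21, 24, 25, 26, 27 (positions 1,3,4,5,8,9), of length 6; no longer one exists.

6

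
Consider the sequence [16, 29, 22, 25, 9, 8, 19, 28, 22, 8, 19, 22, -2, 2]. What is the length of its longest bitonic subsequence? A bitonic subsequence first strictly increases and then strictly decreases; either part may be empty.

7

Let inc[i] be the LIS ending at i and dec[i] the longest strictly decreasing subsequence starting at i. inc = [1, 2, 2, 3, 1, 1, 2, 4, 3, 1, 2, 3, 1, 2], dec = [4, 5, 4, 4, 3, 2, 3, 4, 3, 2, 2, 2, 1, 1].
max_i inc[i]+dec[i]−1 = 7, with one witness 16, 22, 25, 28, 22, 19, 2.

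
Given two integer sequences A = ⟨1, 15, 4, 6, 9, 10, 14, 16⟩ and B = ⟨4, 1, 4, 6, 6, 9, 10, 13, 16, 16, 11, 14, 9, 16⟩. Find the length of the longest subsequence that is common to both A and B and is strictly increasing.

A longest common strictly increasing subsequence is 1, 4, 6, 9, 10, 14, 16 (length 7); it appears in order in both A and B, and no longer such subsequence exists.

7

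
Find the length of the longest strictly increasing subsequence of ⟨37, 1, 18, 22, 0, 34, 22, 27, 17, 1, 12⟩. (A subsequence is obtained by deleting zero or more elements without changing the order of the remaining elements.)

4

Let dp[i] be the longest increasing subsequence ending at position i. Then dp = [1, 1, 2, 3, 1, 4, 3, 4, 2, 2, 3].
The maximum is 4; one witness is 1, 18, 22, 34 at positions 2,3,4,6.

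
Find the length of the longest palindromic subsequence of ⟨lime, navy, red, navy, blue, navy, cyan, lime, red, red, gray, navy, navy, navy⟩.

8

One longest palindromic subsequence is navy navy navy red red navy navy navy (positions 2,4,6,9,10,12,13,14); it reads the same forward and backward, and the interval DP gives dp[1][14] = 8.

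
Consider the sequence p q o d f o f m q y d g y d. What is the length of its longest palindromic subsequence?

One longest palindromic subsequence is dygyd (positions 4,10,12,13,14); it reads the same forward and backward, and the interval DP gives dp[1][14] = 5.

5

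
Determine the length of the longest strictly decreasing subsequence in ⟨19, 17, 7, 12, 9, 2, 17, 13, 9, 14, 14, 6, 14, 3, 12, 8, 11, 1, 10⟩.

Scanning left to right, the best length ending at each element is: 19→1, 17→2, 7→3, 12→3, 9→4, 2→5, 17→2, 13→3, 9→4, 14→3, 14→3, 6→5, 14→3, 3→6, 12→4, 8→5, 11→5, 1→7, 10→6.
So the longest decreasing subsequence has length 7, e.g. 19, 17, 12, 9, 6, 3, 1.

7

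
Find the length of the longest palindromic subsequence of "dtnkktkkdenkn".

7

One longest palindromic subsequence is nkkkkkn (positions 3,4,5,7,8,12,13); it reads the same forward and backward, and the interval DP gives dp[1][13] = 7.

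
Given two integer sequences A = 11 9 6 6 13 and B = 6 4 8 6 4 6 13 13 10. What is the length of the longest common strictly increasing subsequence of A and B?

A longest common strictly increasing subsequence is 6, 13 (length 2); it appears in order in both A and B, and no longer such subsequence exists.

2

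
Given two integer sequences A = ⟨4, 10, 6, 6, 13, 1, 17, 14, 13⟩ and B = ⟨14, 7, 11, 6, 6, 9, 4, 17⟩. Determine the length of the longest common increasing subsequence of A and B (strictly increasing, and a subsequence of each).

For each value that appears in both, track the longest common increasing run ending there.
The best achievable length is 2; one witness is 6, 17 (A-positions 3,7, B-positions 4,8).

2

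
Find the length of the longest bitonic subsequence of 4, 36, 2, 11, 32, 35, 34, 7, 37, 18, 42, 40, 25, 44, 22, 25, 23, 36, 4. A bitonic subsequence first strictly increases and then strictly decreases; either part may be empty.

Let inc[i] be the LIS ending at i and dec[i] the longest strictly decreasing subsequence starting at i. inc = [1, 2, 1, 2, 3, 4, 4, 2, 5, 3, 6, 6, 4, 7, 4, 5, 5, 6, 2], dec = [2, 6, 1, 3, 4, 5, 4, 2, 4, 2, 5, 4, 3, 4, 2, 3, 2, 2, 1].
max_i inc[i]+dec[i]−1 = 10, with one witness 4, 11, 32, 35, 37, 42, 40, 25, 23, 4.

10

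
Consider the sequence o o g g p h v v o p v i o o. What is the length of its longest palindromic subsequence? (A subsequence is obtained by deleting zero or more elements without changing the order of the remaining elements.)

Using dp[i][j] = 2 + dp[i+1][j−1] if the ends match, else max(dp[i+1][j], dp[i][j−1]):
dp[1][14] = 8. A witness is oopvvpoo at positions 1,2,5,7,8,10,13,14.

8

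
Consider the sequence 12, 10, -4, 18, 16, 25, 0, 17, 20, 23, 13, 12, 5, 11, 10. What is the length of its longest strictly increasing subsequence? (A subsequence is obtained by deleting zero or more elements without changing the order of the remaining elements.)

Scanning left to right, the best length ending at each element is: 12→1, 10→1, -4→1, 18→2, 16→2, 25→3, 0→2, 17→3, 20→4, 23→5, 13→3, 12→3, 5→3, 11→4, 10→4.
So the longest increasing subsequence has length 5, e.g. 12, 16, 17, 20, 23.

5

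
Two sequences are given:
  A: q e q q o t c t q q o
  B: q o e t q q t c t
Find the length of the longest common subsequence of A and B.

A longest common subsequence is qeqqtct (length 7); the LCS DP confirms no longer common subsequence exists.

7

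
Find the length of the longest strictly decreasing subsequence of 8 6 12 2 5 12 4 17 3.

5

Scanning left to right, the best length ending at each element is: 8→1, 6→2, 12→1, 2→3, 5→3, 12→1, 4→4, 17→1, 3→5.
So the longest decreasing subsequence has length 5, e.g. 8, 6, 5, 4, 3.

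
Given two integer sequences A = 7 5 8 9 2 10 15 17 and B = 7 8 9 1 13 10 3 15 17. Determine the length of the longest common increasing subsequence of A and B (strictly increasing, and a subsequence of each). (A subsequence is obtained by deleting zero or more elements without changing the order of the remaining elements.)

6

For each value that appears in both, track the longest common increasing run ending there.
The best achievable length is 6; one witness is 7, 8, 9, 10, 15, 17 (A-positions 1,3,4,6,7,8, B-positions 1,2,3,6,8,9).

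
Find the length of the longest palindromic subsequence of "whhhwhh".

One longest palindromic subsequence is hhwhh (positions 2,3,5,6,7); it reads the same forward and backward, and the interval DP gives dp[1][7] = 5.

5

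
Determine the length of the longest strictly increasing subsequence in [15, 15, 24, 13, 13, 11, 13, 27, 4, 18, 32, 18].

Let dp[i] be the longest increasing subsequence ending at position i. Then dp = [1, 1, 2, 1, 1, 1, 2, 3, 1, 3, 4, 3].
The maximum is 4; one witness is 15, 24, 27, 32 at positions 1,3,8,11.

4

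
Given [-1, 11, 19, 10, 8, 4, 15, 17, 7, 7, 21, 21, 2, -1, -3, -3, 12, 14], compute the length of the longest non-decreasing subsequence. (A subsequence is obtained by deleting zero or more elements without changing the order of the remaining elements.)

6

Let dp[i] be the longest non-decreasing subsequence ending at position i. Then dp = [1, 2, 3, 2, 2, 2, 3, 4, 3, 4, 5, 6, 2, 2, 1, 2, 5, 6].
The maximum is 6; one witness is -1, 11, 15, 17, 21, 21 at positions 1,2,7,8,11,12.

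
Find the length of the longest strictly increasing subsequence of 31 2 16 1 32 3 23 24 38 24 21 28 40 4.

Scanning left to right, the best length ending at each element is: 31→1, 2→1, 16→2, 1→1, 32→3, 3→2, 23→3, 24→4, 38→5, 24→4, 21→3, 28→5, 40→6, 4→3.
So the longest increasing subsequence has length 6, e.g. 2, 16, 23, 24, 38, 40.

6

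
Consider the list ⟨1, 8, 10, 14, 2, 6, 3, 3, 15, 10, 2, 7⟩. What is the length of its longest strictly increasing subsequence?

Let dp[i] be the longest increasing subsequence ending at position i. Then dp = [1, 2, 3, 4, 2, 3, 3, 3, 5, 4, 2, 4].
The maximum is 5; one witness is 1, 8, 10, 14, 15 at positions 1,2,3,4,9.

5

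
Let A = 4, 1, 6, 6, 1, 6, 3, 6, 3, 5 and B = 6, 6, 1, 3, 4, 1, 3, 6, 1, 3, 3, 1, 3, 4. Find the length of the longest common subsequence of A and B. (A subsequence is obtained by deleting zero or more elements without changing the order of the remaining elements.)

A longest common subsequence is 4, 1, 6, 1, 3, 3 (length 6); the LCS DP confirms no longer common subsequence exists.

6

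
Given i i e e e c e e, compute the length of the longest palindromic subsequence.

One longest palindromic subsequence is eecee (positions 3,4,6,7,8); it reads the same forward and backward, and the interval DP gives dp[1][8] = 5.

5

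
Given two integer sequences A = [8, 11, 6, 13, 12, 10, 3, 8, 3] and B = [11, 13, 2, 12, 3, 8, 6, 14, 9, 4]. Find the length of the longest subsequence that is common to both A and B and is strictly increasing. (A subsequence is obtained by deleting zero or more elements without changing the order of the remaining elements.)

2

For each value that appears in both, track the longest common increasing run ending there.
The best achievable length is 2; one witness is 11, 13 (A-positions 2,4, B-positions 1,2).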